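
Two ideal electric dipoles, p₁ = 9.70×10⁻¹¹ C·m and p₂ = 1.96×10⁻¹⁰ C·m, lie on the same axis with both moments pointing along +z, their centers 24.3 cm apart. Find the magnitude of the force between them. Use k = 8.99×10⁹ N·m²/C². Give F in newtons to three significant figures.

F ≈ 2.94×10⁻⁷ N

On-axis field of dipole 1 at distance r: E = 2kp₁/r³. Force on dipole 2 is F = p₂·dE/dr (gradient along axis).
dE/dr = −6kp₁/r⁴, so |F| = 6kp₁p₂/r⁴ (attractive for aligned moments).
F = 6(8.99×10⁹)(9.70×10⁻¹¹)(1.96×10⁻¹⁰)/(0.243)⁴ = 2.941×10⁻⁷ N.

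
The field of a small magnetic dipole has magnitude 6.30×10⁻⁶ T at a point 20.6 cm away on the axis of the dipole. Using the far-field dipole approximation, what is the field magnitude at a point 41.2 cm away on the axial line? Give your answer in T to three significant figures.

Dipole fields scale as 1/r³ in the far field; the geometry is the same at both points.
B₂ = B₁ · (r₁/r₂)³ = 6.30×10⁻⁶ · (20.6/41.2)³.
(r₁/r₂)³ = (0.5)³ = 0.125.
B₂ ≈ 7.875×10⁻⁷ T.

B ≈ 7.88×10⁻⁷ T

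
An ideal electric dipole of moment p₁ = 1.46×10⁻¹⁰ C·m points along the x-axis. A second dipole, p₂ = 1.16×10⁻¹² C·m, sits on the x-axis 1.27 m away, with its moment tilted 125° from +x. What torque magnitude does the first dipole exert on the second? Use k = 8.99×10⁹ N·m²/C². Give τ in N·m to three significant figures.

τ ≈ 1.22×10⁻¹² N·m

The second dipole sits on the axis of the first, so the field there is axial: E₁ = 2kp₁/r³ along +x.
E₁ = 2(8.99×10⁹)(1.46×10⁻¹⁰)/(1.27)³ = 1.282 N/C.
Torque on the second dipole: τ = p₂ E₁ sinθ.
τ = (1.16×10⁻¹²)(1.282)·sin125° = 1.218×10⁻¹² N·m.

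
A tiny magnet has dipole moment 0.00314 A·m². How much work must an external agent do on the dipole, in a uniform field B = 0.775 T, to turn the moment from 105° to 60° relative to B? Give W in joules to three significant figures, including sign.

W ≈ -0.00185 J

W_ext = ΔU = −mB cosθ₂ + mB cosθ₁ = mB(cosθ₁ − cosθ₂).
W = (0.00314)(0.775)·(cos105° − cos60°) = (0.002434)·(-0.7588) = -0.001847 J.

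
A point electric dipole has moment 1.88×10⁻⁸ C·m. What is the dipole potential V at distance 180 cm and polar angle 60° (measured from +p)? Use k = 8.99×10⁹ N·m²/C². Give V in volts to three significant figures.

V ≈ 26.1 V

The dipole potential is V = kp cosθ / r².
V = (8.99×10⁹)(1.88×10⁻⁸)·cos60° / (1.80)² = 26.08 V.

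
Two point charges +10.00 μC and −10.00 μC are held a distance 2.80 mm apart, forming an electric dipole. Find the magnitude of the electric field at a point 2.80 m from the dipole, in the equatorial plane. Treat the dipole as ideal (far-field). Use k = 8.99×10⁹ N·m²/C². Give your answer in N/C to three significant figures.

E ≈ 11.5 N/C

Dipole moment p = qd = (1.00×10⁻⁵ C)(0.00280 m) = 2.80×10⁻⁸ C·m.
On the perpendicular bisector E = kp/r³ (half the axial value at the same distance).
E = (8.99×10⁹)(2.80×10⁻⁸) / (2.80)³ = 11.47 N/C.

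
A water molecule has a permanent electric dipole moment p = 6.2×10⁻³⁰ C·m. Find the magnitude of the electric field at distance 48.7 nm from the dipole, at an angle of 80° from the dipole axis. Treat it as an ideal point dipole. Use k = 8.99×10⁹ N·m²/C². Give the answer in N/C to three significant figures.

E ≈ 504 N/C

At angle θ the dipole field magnitude is E = (kp/r³)·√(1 + 3cos²θ).
kp/r³ = (8.99×10⁹)(6.20×10⁻³⁰) / (4.87×10⁻⁸)³ = 482.6 N/C.
√(1 + 3cos²80°) = √(1 + 3·0.0302) = √1.0905 ≈ 1.0443.
E ≈ 482.6 × 1.044 = 503.9 N/C.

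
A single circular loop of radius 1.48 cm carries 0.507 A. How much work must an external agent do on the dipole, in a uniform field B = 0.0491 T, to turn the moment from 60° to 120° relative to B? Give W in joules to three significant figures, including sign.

W ≈ 1.71×10⁻⁵ J

Magnetic moment m = IA = Iπa² = (0.507)·π·(0.0148)² = 3.489×10⁻⁴ A·m².
W_ext = ΔU = −mB cosθ₂ + mB cosθ₁ = mB(cosθ₁ − cosθ₂).
W = (3.489×10⁻⁴)(0.0491)·(cos60° − cos120°) = (1.713×10⁻⁵)·(+1.0000) = 1.713×10⁻⁵ J.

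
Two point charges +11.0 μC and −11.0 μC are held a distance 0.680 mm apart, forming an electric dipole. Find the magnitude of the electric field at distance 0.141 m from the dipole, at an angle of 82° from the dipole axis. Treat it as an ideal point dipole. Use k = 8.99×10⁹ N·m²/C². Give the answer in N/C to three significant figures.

E ≈ 2.47×10⁴ N/C

Dipole moment p = qd = (1.10×10⁻⁵ C)(6.80×10⁻⁴ m) = 7.48×10⁻⁹ C·m.
At angle θ the dipole field magnitude is E = (kp/r³)·√(1 + 3cos²θ).
kp/r³ = (8.99×10⁹)(7.48×10⁻⁹) / (0.141)³ = 2.399×10⁴ N/C.
√(1 + 3cos²82°) = √(1 + 3·0.0194) = √1.0581 ≈ 1.0286.
E ≈ 2.399×10⁴ × 1.029 = 2.468×10⁴ N/C.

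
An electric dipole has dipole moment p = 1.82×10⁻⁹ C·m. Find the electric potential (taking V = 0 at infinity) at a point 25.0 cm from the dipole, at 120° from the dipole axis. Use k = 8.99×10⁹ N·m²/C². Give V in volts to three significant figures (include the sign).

V ≈ -131 V

The dipole potential is V = kp cosθ / r².
V = (8.99×10⁹)(1.82×10⁻⁹)·cos120° / (0.250)² = -130.9 V.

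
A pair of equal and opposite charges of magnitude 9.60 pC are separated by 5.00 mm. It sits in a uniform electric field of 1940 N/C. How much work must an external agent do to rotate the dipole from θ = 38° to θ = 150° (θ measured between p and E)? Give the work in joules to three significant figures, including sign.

Dipole moment p = qd = (9.60×10⁻¹² C)(0.00500 m) = 4.80×10⁻¹⁴ C·m.
W_ext = ΔU = U(θ₂) − U(θ₁) = −pE cosθ₂ − (−pE cosθ₁) = pE(cosθ₁ − cosθ₂).
W = (4.80×10⁻¹⁴)(1940)·(cos38° − cos150°) = (9.312×10⁻¹¹)·(+1.6540) = 1.540×10⁻¹⁰ J.

W ≈ 1.54×10⁻¹⁰ J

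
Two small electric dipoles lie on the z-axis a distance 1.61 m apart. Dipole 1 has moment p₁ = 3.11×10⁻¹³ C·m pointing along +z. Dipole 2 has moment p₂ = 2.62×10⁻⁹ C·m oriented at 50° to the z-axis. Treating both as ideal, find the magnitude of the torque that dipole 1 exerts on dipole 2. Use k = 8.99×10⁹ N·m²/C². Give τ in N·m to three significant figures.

The second dipole sits on the axis of the first, so the field there is axial: E₁ = 2kp₁/r³ along +z.
E₁ = 2(8.99×10⁹)(3.11×10⁻¹³)/(1.61)³ = 0.001340 N/C.
Torque on the second dipole: τ = p₂ E₁ sinθ.
τ = (2.62×10⁻⁹)(0.001340)·sin50° = 2.689×10⁻¹² N·m.

τ ≈ 2.69×10⁻¹² N·m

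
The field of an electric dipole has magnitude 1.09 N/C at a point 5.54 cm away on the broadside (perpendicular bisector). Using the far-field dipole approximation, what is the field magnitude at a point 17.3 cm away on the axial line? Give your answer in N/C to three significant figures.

E ≈ 0.0716 N/C

Dipole fields scale as 1/r³ in the far field.
The axial field is twice the equatorial field at the same r, so the geometry factor is 2/1.
E₂ = E₁ · (2/1) · (r₁/r₂)³ = 1.09 · 2 · (5.54/17.3)³.
(r₁/r₂)³ = (0.3202)³ = 0.03284.
E₂ ≈ 0.07159 N/C.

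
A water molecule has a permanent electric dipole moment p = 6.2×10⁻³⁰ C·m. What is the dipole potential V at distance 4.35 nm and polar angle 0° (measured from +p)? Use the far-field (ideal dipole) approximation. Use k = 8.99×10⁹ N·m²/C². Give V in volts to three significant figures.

The dipole potential is V = kp cosθ / r².
V = (8.99×10⁹)(6.20×10⁻³⁰)·cos0° / (4.35×10⁻⁹)² = 0.002946 V.

V ≈ 0.00295 V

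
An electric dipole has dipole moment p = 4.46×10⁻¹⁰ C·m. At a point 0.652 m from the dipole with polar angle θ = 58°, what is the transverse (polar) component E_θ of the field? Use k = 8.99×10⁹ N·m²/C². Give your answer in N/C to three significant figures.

For a dipole, E_θ = (kp sinθ)/r³.
kp/r³ = (8.99×10⁹)(4.46×10⁻¹⁰)/(0.652)³ = 14.47 N/C.
E_θ = 14.47·sin58° = 12.27 N/C.

E_θ ≈ 12.3 N/C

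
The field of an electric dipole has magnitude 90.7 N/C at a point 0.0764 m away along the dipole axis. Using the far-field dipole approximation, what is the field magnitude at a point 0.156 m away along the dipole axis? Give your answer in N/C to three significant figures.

E ≈ 10.7 N/C

Dipole fields scale as 1/r³ in the far field; the geometry is the same at both points.
E₂ = E₁ · (r₁/r₂)³ = 90.7 · (0.0764/0.156)³.
(r₁/r₂)³ = (0.4897)³ = 0.1175.
E₂ ≈ 10.65 N/C.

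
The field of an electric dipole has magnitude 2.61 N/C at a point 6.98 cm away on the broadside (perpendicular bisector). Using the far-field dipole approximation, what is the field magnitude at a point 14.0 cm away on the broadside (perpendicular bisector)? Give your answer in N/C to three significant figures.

E ≈ 0.323 N/C

Dipole fields scale as 1/r³ in the far field; the geometry is the same at both points.
E₂ = E₁ · (r₁/r₂)³ = 2.61 · (6.98/14.0)³.
(r₁/r₂)³ = (0.4986)³ = 0.1239.
E₂ ≈ 0.3235 N/C.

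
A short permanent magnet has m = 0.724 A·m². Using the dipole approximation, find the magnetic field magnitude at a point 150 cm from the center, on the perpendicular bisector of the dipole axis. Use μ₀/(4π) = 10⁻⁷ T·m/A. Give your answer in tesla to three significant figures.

In the equatorial plane B = (μ₀/4π)·m/r³ (half the axial value).
B = (10⁻⁷)·(0.724) / (1.50)³ = 2.145×10⁻⁸ T.

B ≈ 2.15×10⁻⁸ T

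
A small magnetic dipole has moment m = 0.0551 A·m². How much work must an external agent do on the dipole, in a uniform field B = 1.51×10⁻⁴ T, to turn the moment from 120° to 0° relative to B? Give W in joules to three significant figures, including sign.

W_ext = ΔU = −mB cosθ₂ + mB cosθ₁ = mB(cosθ₁ − cosθ₂).
W = (0.0551)(1.51×10⁻⁴)·(cos120° − cos0°) = (8.320×10⁻⁶)·(-1.5000) = -1.248×10⁻⁵ J.

W ≈ -1.25×10⁻⁵ J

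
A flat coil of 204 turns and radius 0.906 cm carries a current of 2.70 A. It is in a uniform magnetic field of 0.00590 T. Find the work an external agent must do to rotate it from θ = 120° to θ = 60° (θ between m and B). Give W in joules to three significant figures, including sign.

W ≈ -8.38×10⁻⁴ J

m = NIA = NIπa² = 204·(2.70)·π·(0.00906)² = 0.142 A·m².
W_ext = ΔU = −mB cosθ₂ + mB cosθ₁ = mB(cosθ₁ − cosθ₂).
W = (0.142)(0.00590)·(cos120° − cos60°) = (8.378×10⁻⁴)·(-1.0000) = -8.378×10⁻⁴ J.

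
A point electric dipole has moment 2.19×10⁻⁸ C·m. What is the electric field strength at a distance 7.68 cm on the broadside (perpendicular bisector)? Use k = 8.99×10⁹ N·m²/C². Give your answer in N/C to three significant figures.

E ≈ 4.35×10⁵ N/C

On the perpendicular bisector E = kp/r³ (half the axial value at the same distance).
E = (8.99×10⁹)(2.19×10⁻⁸) / (0.0768)³ = 4.346×10⁵ N/C.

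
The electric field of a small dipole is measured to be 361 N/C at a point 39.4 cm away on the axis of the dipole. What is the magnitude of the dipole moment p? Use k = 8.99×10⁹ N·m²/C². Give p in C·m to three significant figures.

On axis E = 2kp/r³, so p = Er³/(2k).
p = (361)·(0.394)³ / (2·8.99×10⁹) = 1.228×10⁻⁹ C·m.

p ≈ 1.23×10⁻⁹ C·m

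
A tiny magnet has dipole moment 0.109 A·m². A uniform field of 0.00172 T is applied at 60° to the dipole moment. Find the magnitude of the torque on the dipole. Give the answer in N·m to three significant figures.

Torque on a magnetic dipole: τ = mB sinθ.
τ = (0.109)(0.00172)·sin60° = 1.624×10⁻⁴ N·m.

τ ≈ 1.62×10⁻⁴ N·m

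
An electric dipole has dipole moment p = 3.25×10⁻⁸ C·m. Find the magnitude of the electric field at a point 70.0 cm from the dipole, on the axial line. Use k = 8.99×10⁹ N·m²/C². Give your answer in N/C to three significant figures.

E ≈ 1700 N/C

On the dipole axis E = 2kp/r³.
E = 2·(8.99×10⁹)(3.25×10⁻⁸) / (0.700)³ = 1704 N/C.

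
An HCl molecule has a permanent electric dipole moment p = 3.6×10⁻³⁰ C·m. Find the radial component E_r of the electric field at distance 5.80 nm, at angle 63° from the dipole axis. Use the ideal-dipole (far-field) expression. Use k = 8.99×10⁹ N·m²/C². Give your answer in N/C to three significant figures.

For a dipole, E_r = (2kp cosθ)/r³.
kp/r³ = (8.99×10⁹)(3.60×10⁻³⁰)/(5.80×10⁻⁹)³ = 1.659×10⁵ N/C.
E_r = 2·1.659×10⁵·cos63° = 1.506×10⁵ N/C.

E_r ≈ 1.51×10⁵ N/C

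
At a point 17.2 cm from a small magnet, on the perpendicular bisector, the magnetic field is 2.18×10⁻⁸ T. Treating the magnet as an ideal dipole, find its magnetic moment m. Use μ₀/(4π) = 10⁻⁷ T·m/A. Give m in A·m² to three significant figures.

In the equatorial plane B = (μ₀/4π)·m/r³, so m = Br³·4π/(μ₀).
m = (2.18×10⁻⁸)·(0.172)³ / (10⁻⁷) = 0.001109 A·m².

m ≈ 0.00111 A·m²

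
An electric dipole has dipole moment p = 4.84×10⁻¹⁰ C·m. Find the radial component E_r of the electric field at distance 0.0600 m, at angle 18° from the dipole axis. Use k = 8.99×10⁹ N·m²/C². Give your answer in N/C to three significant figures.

E_r ≈ 3.83×10⁴ N/C

For a dipole, E_r = (2kp cosθ)/r³.
kp/r³ = (8.99×10⁹)(4.84×10⁻¹⁰)/(0.0600)³ = 2.014×10⁴ N/C.
E_r = 2·2.014×10⁴·cos18° = 3.832×10⁴ N/C.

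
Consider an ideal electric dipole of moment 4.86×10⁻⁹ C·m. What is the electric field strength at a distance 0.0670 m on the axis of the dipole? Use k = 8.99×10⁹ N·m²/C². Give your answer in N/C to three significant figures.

E ≈ 2.91×10⁵ N/C

On the dipole axis E = 2kp/r³.
E = 2·(8.99×10⁹)(4.86×10⁻⁹) / (0.0670)³ = 2.905×10⁵ N/C.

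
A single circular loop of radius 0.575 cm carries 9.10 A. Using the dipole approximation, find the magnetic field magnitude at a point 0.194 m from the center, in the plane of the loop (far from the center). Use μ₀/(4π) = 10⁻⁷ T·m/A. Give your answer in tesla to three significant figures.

B ≈ 1.29×10⁻⁸ T

Magnetic moment m = IA = Iπa² = (9.10)·π·(0.00575)² = 9.452×10⁻⁴ A·m².
In the equatorial plane B = (μ₀/4π)·m/r³ (half the axial value).
B = (10⁻⁷)·(9.452×10⁻⁴) / (0.194)³ = 1.295×10⁻⁸ T.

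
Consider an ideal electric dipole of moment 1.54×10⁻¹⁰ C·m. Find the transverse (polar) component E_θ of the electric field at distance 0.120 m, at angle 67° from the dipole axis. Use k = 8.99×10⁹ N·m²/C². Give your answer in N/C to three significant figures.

E_θ ≈ 738 N/C

For a dipole, E_θ = (kp sinθ)/r³.
kp/r³ = (8.99×10⁹)(1.54×10⁻¹⁰)/(0.120)³ = 801.2 N/C.
E_θ = 801.2·sin67° = 737.5 N/C.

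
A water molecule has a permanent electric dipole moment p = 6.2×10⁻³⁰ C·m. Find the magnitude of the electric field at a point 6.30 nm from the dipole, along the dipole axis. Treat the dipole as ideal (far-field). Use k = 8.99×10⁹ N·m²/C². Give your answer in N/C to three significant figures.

On the dipole axis E = 2kp/r³.
E = 2·(8.99×10⁹)(6.20×10⁻³⁰) / (6.30×10⁻⁹)³ = 4.458×10⁵ N/C.

E ≈ 4.46×10⁵ N/C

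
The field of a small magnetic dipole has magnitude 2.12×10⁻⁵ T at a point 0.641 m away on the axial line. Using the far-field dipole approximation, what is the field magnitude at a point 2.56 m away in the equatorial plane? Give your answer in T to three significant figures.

Dipole fields scale as 1/r³ in the far field.
The axial field is twice the equatorial field at the same r, so the geometry factor is 1/2.
B₂ = B₁ · (1/2) · (r₁/r₂)³ = 2.12×10⁻⁵ · 0.5 · (0.641/2.56)³.
(r₁/r₂)³ = (0.2504)³ = 0.0157.
B₂ ≈ 1.664×10⁻⁷ T.

B ≈ 1.66×10⁻⁷ T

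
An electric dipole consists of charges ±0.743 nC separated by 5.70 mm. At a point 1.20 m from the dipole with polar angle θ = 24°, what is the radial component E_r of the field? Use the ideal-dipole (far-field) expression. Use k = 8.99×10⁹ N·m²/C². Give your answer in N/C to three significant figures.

E_r ≈ 0.0403 N/C

Dipole moment p = qd = (7.43×10⁻¹⁰ C)(0.00570 m) = 4.235×10⁻¹² C·m.
For a dipole, E_r = (2kp cosθ)/r³.
kp/r³ = (8.99×10⁹)(4.235×10⁻¹²)/(1.20)³ = 0.02203 N/C.
E_r = 2·0.02203·cos24° = 0.04026 N/C.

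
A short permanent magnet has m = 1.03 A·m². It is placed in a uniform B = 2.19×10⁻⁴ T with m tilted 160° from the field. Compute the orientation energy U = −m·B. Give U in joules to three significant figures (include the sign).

U = −m·B = −mB cosθ.
U = −(1.03)(2.19×10⁻⁴)·cos160° = 2.120×10⁻⁴ J.

U ≈ 2.12×10⁻⁴ J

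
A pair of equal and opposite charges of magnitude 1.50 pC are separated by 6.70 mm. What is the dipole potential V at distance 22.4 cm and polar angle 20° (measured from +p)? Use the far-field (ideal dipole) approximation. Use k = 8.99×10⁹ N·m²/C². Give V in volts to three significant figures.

Dipole moment p = qd = (1.50×10⁻¹² C)(0.00670 m) = 1.005×10⁻¹⁴ C·m.
The dipole potential is V = kp cosθ / r².
V = (8.99×10⁹)(1.005×10⁻¹⁴)·cos20° / (0.224)² = 0.001692 V.

V ≈ 0.00169 V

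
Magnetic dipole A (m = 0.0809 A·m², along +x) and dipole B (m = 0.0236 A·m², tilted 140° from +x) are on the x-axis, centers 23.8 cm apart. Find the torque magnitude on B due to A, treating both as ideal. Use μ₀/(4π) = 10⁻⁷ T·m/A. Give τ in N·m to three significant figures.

Dipole B is on the axis of dipole A, so B₁ there is axial: B₁ = (μ₀/4π)·2m₁/r³ along +x.
B₁ = 2(10⁻⁷)(0.0809)/(0.238)³ = 1.200×10⁻⁶ T.
τ = m₂ B₁ sinθ.
τ = (0.0236)(1.200×10⁻⁶)·sin140° = 1.821×10⁻⁸ N·m.

τ ≈ 1.82×10⁻⁸ N·m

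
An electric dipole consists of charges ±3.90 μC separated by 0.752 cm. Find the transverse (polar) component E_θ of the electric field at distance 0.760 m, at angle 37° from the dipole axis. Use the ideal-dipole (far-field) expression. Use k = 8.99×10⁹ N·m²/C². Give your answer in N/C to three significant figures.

Dipole moment p = qd = (3.90×10⁻⁶ C)(0.00752 m) = 2.933×10⁻⁸ C·m.
For a dipole, E_θ = (kp sinθ)/r³.
kp/r³ = (8.99×10⁹)(2.933×10⁻⁸)/(0.760)³ = 600.7 N/C.
E_θ = 600.7·sin37° = 361.5 N/C.

E_θ ≈ 361 N/C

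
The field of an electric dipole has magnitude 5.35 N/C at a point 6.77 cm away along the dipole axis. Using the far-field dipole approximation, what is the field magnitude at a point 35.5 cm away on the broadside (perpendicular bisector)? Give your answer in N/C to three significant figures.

E ≈ 0.0186 N/C

Dipole fields scale as 1/r³ in the far field.
The axial field is twice the equatorial field at the same r, so the geometry factor is 1/2.
E₂ = E₁ · (1/2) · (r₁/r₂)³ = 5.35 · 0.5 · (6.77/35.5)³.
(r₁/r₂)³ = (0.1907)³ = 0.006936.
E₂ ≈ 0.01855 N/C.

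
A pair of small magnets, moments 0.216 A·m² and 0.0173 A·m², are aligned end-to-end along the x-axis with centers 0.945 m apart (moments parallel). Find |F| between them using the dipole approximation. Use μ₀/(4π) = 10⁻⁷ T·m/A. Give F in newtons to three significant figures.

F ≈ 2.81×10⁻⁹ N

On-axis B of dipole 1: B = (μ₀/4π)·2m₁/r³. Force on dipole 2: F = m₂·dB/dr.
dB/dr = −(μ₀/4π)·6m₁/r⁴, so |F| = (μ₀/4π)·6m₁m₂/r⁴.
F = 6(10⁻⁷)(0.216)(0.0173)/(0.945)⁴ = 2.811×10⁻⁹ N.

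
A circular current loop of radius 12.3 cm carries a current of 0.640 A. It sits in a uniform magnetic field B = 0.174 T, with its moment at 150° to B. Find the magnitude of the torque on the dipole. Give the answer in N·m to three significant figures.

τ ≈ 0.00265 N·m

Magnetic moment m = IA = Iπa² = (0.640)·π·(0.123)² = 0.03042 A·m².
Torque on a magnetic dipole: τ = mB sinθ.
τ = (0.03042)(0.174)·sin150° = 0.002647 N·m.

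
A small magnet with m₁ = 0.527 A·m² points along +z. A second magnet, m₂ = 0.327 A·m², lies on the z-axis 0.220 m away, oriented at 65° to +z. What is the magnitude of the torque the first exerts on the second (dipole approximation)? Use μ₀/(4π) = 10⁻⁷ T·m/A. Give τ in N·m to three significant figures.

τ ≈ 2.93×10⁻⁶ N·m

Dipole B is on the axis of dipole A, so B₁ there is axial: B₁ = (μ₀/4π)·2m₁/r³ along +z.
B₁ = 2(10⁻⁷)(0.527)/(0.220)³ = 9.899×10⁻⁶ T.
τ = m₂ B₁ sinθ.
τ = (0.327)(9.899×10⁻⁶)·sin65° = 2.934×10⁻⁶ N·m.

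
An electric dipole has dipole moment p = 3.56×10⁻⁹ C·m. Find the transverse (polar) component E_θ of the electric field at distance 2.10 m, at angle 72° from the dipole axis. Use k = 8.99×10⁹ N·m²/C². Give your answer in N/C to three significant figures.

E_θ ≈ 3.29 N/C

For a dipole, E_θ = (kp sinθ)/r³.
kp/r³ = (8.99×10⁹)(3.56×10⁻⁹)/(2.10)³ = 3.456 N/C.
E_θ = 3.456·sin72° = 3.287 N/C.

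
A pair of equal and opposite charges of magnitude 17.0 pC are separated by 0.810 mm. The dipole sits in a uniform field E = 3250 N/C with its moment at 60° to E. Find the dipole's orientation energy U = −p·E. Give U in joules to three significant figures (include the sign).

U ≈ -2.24×10⁻¹¹ J

Dipole moment p = qd = (1.70×10⁻¹¹ C)(8.10×10⁻⁴ m) = 1.377×10⁻¹⁴ C·m.
U = −p·E = −pE cosθ.
U = −(1.377×10⁻¹⁴)(3250)·cos60° = -2.238×10⁻¹¹ J.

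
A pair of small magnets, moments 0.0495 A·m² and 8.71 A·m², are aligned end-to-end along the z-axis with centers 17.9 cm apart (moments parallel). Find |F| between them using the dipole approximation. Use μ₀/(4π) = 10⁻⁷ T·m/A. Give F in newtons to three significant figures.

F ≈ 2.52×10⁻⁴ N

On-axis B of dipole 1: B = (μ₀/4π)·2m₁/r³. Force on dipole 2: F = m₂·dB/dr.
dB/dr = −(μ₀/4π)·6m₁/r⁴, so |F| = (μ₀/4π)·6m₁m₂/r⁴.
F = 6(10⁻⁷)(0.0495)(8.71)/(0.179)⁴ = 2.520×10⁻⁴ N.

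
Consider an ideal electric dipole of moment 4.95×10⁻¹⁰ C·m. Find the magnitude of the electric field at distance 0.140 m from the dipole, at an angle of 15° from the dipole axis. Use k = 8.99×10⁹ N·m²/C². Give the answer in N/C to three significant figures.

E ≈ 3160 N/C

At angle θ the dipole field magnitude is E = (kp/r³)·√(1 + 3cos²θ).
kp/r³ = (8.99×10⁹)(4.95×10⁻¹⁰) / (0.140)³ = 1622 N/C.
√(1 + 3cos²15°) = √(1 + 3·0.9330) = √3.7990 ≈ 1.9491.
E ≈ 1622 × 1.949 = 3161 N/C.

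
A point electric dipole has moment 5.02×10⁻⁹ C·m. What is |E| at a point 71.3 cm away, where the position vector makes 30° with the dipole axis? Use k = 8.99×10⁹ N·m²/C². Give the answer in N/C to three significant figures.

At angle θ the dipole field magnitude is E = (kp/r³)·√(1 + 3cos²θ).
kp/r³ = (8.99×10⁹)(5.02×10⁻⁹) / (0.713)³ = 124.5 N/C.
√(1 + 3cos²30°) = √(1 + 3·0.7500) = √3.2500 ≈ 1.8028.
E ≈ 124.5 × 1.803 = 224.5 N/C.

E ≈ 224 N/C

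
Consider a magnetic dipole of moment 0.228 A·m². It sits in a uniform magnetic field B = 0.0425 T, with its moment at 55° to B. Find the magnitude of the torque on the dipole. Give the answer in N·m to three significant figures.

τ ≈ 0.00794 N·m

Torque on a magnetic dipole: τ = mB sinθ.
τ = (0.228)(0.0425)·sin55° = 0.007938 N·m.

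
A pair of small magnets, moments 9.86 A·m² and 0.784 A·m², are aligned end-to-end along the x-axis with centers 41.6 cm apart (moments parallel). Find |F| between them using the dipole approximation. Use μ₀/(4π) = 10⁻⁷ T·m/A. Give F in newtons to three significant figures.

On-axis B of dipole 1: B = (μ₀/4π)·2m₁/r³. Force on dipole 2: F = m₂·dB/dr.
dB/dr = −(μ₀/4π)·6m₁/r⁴, so |F| = (μ₀/4π)·6m₁m₂/r⁴.
F = 6(10⁻⁷)(9.86)(0.784)/(0.416)⁴ = 1.549×10⁻⁴ N.

F ≈ 1.55×10⁻⁴ N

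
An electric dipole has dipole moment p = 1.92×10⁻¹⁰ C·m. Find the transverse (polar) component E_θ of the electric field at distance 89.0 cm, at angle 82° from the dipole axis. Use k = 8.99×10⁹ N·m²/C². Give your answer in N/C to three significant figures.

E_θ ≈ 2.42 N/C

For a dipole, E_θ = (kp sinθ)/r³.
kp/r³ = (8.99×10⁹)(1.92×10⁻¹⁰)/(0.890)³ = 2.448 N/C.
E_θ = 2.448·sin82° = 2.425 N/C.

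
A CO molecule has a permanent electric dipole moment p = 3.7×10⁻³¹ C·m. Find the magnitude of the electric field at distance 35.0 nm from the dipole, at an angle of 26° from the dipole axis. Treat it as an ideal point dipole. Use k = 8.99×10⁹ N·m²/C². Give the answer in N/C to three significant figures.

E ≈ 144 N/C

At angle θ the dipole field magnitude is E = (kp/r³)·√(1 + 3cos²θ).
kp/r³ = (8.99×10⁹)(3.70×10⁻³¹) / (3.50×10⁻⁸)³ = 77.58 N/C.
√(1 + 3cos²26°) = √(1 + 3·0.8078) = √3.4235 ≈ 1.8503.
E ≈ 77.58 × 1.850 = 143.5 N/C.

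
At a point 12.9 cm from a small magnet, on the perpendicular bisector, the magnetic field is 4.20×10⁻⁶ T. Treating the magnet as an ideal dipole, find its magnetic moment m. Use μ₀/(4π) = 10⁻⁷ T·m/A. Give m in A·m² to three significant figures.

m ≈ 0.0902 A·m²

In the equatorial plane B = (μ₀/4π)·m/r³, so m = Br³·4π/(μ₀).
m = (4.20×10⁻⁶)·(0.129)³ / (10⁻⁷) = 0.09016 A·m².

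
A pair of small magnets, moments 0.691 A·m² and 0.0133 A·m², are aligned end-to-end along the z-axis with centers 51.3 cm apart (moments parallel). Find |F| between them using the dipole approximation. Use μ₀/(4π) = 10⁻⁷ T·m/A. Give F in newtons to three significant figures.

On-axis B of dipole 1: B = (μ₀/4π)·2m₁/r³. Force on dipole 2: F = m₂·dB/dr.
dB/dr = −(μ₀/4π)·6m₁/r⁴, so |F| = (μ₀/4π)·6m₁m₂/r⁴.
F = 6(10⁻⁷)(0.691)(0.0133)/(0.513)⁴ = 7.962×10⁻⁸ N.

F ≈ 7.96×10⁻⁸ N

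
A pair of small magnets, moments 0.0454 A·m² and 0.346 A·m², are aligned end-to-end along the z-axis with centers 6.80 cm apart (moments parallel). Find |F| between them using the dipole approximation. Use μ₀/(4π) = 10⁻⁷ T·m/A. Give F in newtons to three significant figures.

F ≈ 4.41×10⁻⁴ N

On-axis B of dipole 1: B = (μ₀/4π)·2m₁/r³. Force on dipole 2: F = m₂·dB/dr.
dB/dr = −(μ₀/4π)·6m₁/r⁴, so |F| = (μ₀/4π)·6m₁m₂/r⁴.
F = 6(10⁻⁷)(0.0454)(0.346)/(0.0680)⁴ = 4.408×10⁻⁴ N.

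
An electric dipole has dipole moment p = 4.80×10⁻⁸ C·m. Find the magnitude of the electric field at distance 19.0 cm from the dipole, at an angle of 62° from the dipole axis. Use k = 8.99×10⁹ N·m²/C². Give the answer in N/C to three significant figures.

At angle θ the dipole field magnitude is E = (kp/r³)·√(1 + 3cos²θ).
kp/r³ = (8.99×10⁹)(4.80×10⁻⁸) / (0.190)³ = 6.291×10⁴ N/C.
√(1 + 3cos²62°) = √(1 + 3·0.2204) = √1.6612 ≈ 1.2889.
E ≈ 6.291×10⁴ × 1.289 = 8.109×10⁴ N/C.

E ≈ 8.11×10⁴ N/C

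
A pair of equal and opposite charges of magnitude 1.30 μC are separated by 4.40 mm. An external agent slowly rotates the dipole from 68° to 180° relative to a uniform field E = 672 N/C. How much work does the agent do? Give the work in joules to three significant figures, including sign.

Dipole moment p = qd = (1.30×10⁻⁶ C)(0.00440 m) = 5.72×10⁻⁹ C·m.
W_ext = ΔU = U(θ₂) − U(θ₁) = −pE cosθ₂ − (−pE cosθ₁) = pE(cosθ₁ − cosθ₂).
W = (5.72×10⁻⁹)(672)·(cos68° − cos180°) = (3.844×10⁻⁶)·(+1.3746) = 5.284×10⁻⁶ J.

W ≈ 5.28×10⁻⁶ J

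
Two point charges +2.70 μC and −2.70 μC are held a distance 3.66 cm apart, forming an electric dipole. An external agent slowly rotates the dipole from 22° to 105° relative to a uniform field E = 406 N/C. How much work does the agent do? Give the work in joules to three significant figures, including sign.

W ≈ 4.76×10⁻⁵ J

Dipole moment p = qd = (2.70×10⁻⁶ C)(0.0366 m) = 9.882×10⁻⁸ C·m.
W_ext = ΔU = U(θ₂) − U(θ₁) = −pE cosθ₂ − (−pE cosθ₁) = pE(cosθ₁ − cosθ₂).
W = (9.882×10⁻⁸)(406)·(cos22° − cos105°) = (4.012×10⁻⁵)·(+1.1860) = 4.758×10⁻⁵ J.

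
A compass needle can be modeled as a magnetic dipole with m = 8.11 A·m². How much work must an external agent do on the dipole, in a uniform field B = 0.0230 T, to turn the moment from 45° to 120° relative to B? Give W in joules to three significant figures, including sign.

W_ext = ΔU = −mB cosθ₂ + mB cosθ₁ = mB(cosθ₁ − cosθ₂).
W = (8.11)(0.0230)·(cos45° − cos120°) = (0.1865)·(+1.2071) = 0.2252 J.

W ≈ 0.225 J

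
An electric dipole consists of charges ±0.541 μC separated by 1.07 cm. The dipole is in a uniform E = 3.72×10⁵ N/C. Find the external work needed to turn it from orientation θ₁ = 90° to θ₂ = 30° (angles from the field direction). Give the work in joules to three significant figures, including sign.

Dipole moment p = qd = (5.41×10⁻⁷ C)(0.0107 m) = 5.789×10⁻⁹ C·m.
W_ext = ΔU = U(θ₂) − U(θ₁) = −pE cosθ₂ − (−pE cosθ₁) = pE(cosθ₁ − cosθ₂).
W = (5.789×10⁻⁹)(3.72×10⁵)·(cos90° − cos30°) = (0.002154)·(-0.8660) = -0.001865 J.

W ≈ -0.00186 J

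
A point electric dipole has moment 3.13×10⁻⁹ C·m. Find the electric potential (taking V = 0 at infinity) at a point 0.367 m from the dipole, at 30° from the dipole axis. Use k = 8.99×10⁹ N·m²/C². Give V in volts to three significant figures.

V ≈ 181 V

The dipole potential is V = kp cosθ / r².
V = (8.99×10⁹)(3.13×10⁻⁹)·cos30° / (0.367)² = 180.9 V.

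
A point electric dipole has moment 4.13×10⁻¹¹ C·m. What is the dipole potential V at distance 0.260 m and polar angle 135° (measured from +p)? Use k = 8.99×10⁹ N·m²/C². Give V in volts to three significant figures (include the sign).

The dipole potential is V = kp cosθ / r².
V = (8.99×10⁹)(4.13×10⁻¹¹)·cos135° / (0.260)² = -3.884 V.

V ≈ -3.88 V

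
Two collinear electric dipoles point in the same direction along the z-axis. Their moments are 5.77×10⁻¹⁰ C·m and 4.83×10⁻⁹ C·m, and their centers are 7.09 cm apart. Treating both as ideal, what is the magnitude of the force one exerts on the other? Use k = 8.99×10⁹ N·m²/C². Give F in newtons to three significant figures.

F ≈ 0.00595 N

On-axis field of dipole 1 at distance r: E = 2kp₁/r³. Force on dipole 2 is F = p₂·dE/dr (gradient along axis).
dE/dr = −6kp₁/r⁴, so |F| = 6kp₁p₂/r⁴ (attractive for aligned moments).
F = 6(8.99×10⁹)(5.77×10⁻¹⁰)(4.83×10⁻⁹)/(0.0709)⁴ = 0.005949 N.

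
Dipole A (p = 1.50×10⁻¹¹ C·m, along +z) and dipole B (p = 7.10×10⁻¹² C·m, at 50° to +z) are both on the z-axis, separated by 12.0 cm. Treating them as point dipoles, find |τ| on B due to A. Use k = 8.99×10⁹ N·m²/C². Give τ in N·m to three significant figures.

τ ≈ 8.49×10⁻¹⁰ N·m

The second dipole sits on the axis of the first, so the field there is axial: E₁ = 2kp₁/r³ along +z.
E₁ = 2(8.99×10⁹)(1.50×10⁻¹¹)/(0.120)³ = 156.1 N/C.
Torque on the second dipole: τ = p₂ E₁ sinθ.
τ = (7.10×10⁻¹²)(156.1)·sin50° = 8.489×10⁻¹⁰ N·m.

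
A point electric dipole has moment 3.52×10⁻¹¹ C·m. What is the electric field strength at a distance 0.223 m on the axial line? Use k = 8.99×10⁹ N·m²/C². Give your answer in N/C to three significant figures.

E ≈ 57.1 N/C

On the dipole axis E = 2kp/r³.
E = 2·(8.99×10⁹)(3.52×10⁻¹¹) / (0.223)³ = 57.07 N/C.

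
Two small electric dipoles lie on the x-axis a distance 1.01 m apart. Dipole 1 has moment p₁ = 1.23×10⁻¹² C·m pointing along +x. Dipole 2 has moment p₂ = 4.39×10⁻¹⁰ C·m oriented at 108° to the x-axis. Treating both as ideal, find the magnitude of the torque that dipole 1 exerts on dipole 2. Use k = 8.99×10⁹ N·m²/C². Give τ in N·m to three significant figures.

τ ≈ 8.96×10⁻¹² N·m

The second dipole sits on the axis of the first, so the field there is axial: E₁ = 2kp₁/r³ along +x.
E₁ = 2(8.99×10⁹)(1.23×10⁻¹²)/(1.01)³ = 0.02146 N/C.
Torque on the second dipole: τ = p₂ E₁ sinθ.
τ = (4.39×10⁻¹⁰)(0.02146)·sin108° = 8.962×10⁻¹² N·m.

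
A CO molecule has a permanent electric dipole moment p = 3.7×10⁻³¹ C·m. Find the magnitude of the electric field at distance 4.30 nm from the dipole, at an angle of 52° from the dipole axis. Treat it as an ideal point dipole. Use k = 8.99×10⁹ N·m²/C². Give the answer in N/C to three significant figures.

E ≈ 6.12×10⁴ N/C

At angle θ the dipole field magnitude is E = (kp/r³)·√(1 + 3cos²θ).
kp/r³ = (8.99×10⁹)(3.70×10⁻³¹) / (4.30×10⁻⁹)³ = 4.184×10⁴ N/C.
√(1 + 3cos²52°) = √(1 + 3·0.3790) = √2.1371 ≈ 1.4619.
E ≈ 4.184×10⁴ × 1.462 = 6.116×10⁴ N/C.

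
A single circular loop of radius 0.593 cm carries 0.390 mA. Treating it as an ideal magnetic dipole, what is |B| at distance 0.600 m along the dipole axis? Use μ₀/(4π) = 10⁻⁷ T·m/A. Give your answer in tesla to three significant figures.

B ≈ 3.99×10⁻¹⁴ T

Magnetic moment m = IA = Iπa² = (3.90×10⁻⁴)·π·(0.00593)² = 4.308×10⁻⁸ A·m².
On axis B = (μ₀/4π)·2m/r³.
B = 2·(10⁻⁷)·(4.308×10⁻⁸) / (0.600)³ = 3.989×10⁻¹⁴ T.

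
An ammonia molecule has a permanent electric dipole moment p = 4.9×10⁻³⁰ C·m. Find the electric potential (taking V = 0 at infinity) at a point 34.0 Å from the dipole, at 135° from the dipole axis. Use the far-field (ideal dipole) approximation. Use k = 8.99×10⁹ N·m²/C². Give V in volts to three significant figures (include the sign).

V ≈ -0.00269 V

The dipole potential is V = kp cosθ / r².
V = (8.99×10⁹)(4.90×10⁻³⁰)·cos135° / (3.40×10⁻⁹)² = -0.002695 V.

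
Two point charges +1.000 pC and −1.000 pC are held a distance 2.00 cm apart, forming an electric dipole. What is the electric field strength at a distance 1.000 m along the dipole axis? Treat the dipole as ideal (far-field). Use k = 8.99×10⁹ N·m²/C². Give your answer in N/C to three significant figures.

Dipole moment p = qd = (1.00×10⁻¹² C)(0.0200 m) = 2.00×10⁻¹⁴ C·m.
On the dipole axis E = 2kp/r³.
E = 2·(8.99×10⁹)(2.00×10⁻¹⁴) / (1.00)³ = 3.596×10⁻⁴ N/C.

E ≈ 3.60×10⁻⁴ N/C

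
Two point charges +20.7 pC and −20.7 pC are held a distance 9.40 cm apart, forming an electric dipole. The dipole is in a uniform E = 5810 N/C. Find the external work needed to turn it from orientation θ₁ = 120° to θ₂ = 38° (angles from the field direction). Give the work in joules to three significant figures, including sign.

Dipole moment p = qd = (2.07×10⁻¹¹ C)(0.0940 m) = 1.946×10⁻¹² C·m.
W_ext = ΔU = U(θ₂) − U(θ₁) = −pE cosθ₂ − (−pE cosθ₁) = pE(cosθ₁ − cosθ₂).
W = (1.946×10⁻¹²)(5810)·(cos120° − cos38°) = (1.131×10⁻⁸)·(-1.2880) = -1.456×10⁻⁸ J.

W ≈ -1.46×10⁻⁸ J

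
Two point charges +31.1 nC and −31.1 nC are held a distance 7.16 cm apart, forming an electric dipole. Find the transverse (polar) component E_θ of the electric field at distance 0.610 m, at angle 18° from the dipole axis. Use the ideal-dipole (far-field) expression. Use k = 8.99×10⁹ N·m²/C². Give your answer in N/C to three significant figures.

Dipole moment p = qd = (3.11×10⁻⁸ C)(0.0716 m) = 2.227×10⁻⁹ C·m.
For a dipole, E_θ = (kp sinθ)/r³.
kp/r³ = (8.99×10⁹)(2.227×10⁻⁹)/(0.610)³ = 88.20 N/C.
E_θ = 88.20·sin18° = 27.26 N/C.

E_θ ≈ 27.3 N/C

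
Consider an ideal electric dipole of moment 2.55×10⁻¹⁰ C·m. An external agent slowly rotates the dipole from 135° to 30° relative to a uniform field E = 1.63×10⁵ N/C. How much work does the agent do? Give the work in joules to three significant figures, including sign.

W ≈ -6.54×10⁻⁵ J

W_ext = ΔU = U(θ₂) − U(θ₁) = −pE cosθ₂ − (−pE cosθ₁) = pE(cosθ₁ − cosθ₂).
W = (2.55×10⁻¹⁰)(1.63×10⁵)·(cos135° − cos30°) = (4.156×10⁻⁵)·(-1.5731) = -6.539×10⁻⁵ J.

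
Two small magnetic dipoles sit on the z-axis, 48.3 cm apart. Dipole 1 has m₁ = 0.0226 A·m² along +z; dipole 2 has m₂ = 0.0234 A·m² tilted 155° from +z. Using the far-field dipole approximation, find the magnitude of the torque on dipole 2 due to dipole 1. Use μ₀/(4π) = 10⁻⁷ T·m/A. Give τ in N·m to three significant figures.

Dipole B is on the axis of dipole A, so B₁ there is axial: B₁ = (μ₀/4π)·2m₁/r³ along +z.
B₁ = 2(10⁻⁷)(0.0226)/(0.483)³ = 4.011×10⁻⁸ T.
τ = m₂ B₁ sinθ.
τ = (0.0234)(4.011×10⁻⁸)·sin155° = 3.967×10⁻¹⁰ N·m.

τ ≈ 3.97×10⁻¹⁰ N·m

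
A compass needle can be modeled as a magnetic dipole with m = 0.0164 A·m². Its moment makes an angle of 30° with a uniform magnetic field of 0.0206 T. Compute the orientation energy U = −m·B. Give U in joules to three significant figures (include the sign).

U ≈ -2.93×10⁻⁴ J

U = −m·B = −mB cosθ.
U = −(0.0164)(0.0206)·cos30° = -2.926×10⁻⁴ J.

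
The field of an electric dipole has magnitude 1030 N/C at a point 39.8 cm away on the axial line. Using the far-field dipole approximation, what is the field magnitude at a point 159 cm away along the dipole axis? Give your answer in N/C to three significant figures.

E ≈ 16.2 N/C

Dipole fields scale as 1/r³ in the far field; the geometry is the same at both points.
E₂ = E₁ · (r₁/r₂)³ = 1030 · (39.8/159)³.
(r₁/r₂)³ = (0.2503)³ = 0.01568.
E₂ ≈ 16.15 N/C.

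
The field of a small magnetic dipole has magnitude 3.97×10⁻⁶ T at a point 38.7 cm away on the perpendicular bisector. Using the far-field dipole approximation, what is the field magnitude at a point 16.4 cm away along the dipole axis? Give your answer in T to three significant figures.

B ≈ 1.04×10⁻⁴ T

Dipole fields scale as 1/r³ in the far field.
The axial field is twice the equatorial field at the same r, so the geometry factor is 2/1.
B₂ = B₁ · (2/1) · (r₁/r₂)³ = 3.97×10⁻⁶ · 2 · (38.7/16.4)³.
(r₁/r₂)³ = (2.36)³ = 13.14.
B₂ ≈ 1.043×10⁻⁴ T.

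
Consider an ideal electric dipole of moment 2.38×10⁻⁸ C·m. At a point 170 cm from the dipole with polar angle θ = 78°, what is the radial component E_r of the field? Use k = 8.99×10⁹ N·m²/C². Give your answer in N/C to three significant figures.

E_r ≈ 18.1 N/C

For a dipole, E_r = (2kp cosθ)/r³.
kp/r³ = (8.99×10⁹)(2.38×10⁻⁸)/(1.70)³ = 43.55 N/C.
E_r = 2·43.55·cos78° = 18.11 N/C.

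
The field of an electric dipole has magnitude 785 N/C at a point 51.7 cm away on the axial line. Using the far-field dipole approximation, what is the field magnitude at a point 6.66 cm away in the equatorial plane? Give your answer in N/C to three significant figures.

E ≈ 1.84×10⁵ N/C

Dipole fields scale as 1/r³ in the far field.
The axial field is twice the equatorial field at the same r, so the geometry factor is 1/2.
E₂ = E₁ · (1/2) · (r₁/r₂)³ = 785 · 0.5 · (51.7/6.66)³.
(r₁/r₂)³ = (7.763)³ = 467.8.
E₂ ≈ 1.836×10⁵ N/C.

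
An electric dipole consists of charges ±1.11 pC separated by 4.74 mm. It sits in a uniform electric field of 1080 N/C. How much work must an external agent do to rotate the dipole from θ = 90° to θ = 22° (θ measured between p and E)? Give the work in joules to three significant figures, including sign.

W ≈ -5.27×10⁻¹² J

Dipole moment p = qd = (1.11×10⁻¹² C)(0.00474 m) = 5.261×10⁻¹⁵ C·m.
W_ext = ΔU = U(θ₂) − U(θ₁) = −pE cosθ₂ − (−pE cosθ₁) = pE(cosθ₁ − cosθ₂).
W = (5.261×10⁻¹⁵)(1080)·(cos90° − cos22°) = (5.682×10⁻¹²)·(-0.9272) = -5.268×10⁻¹² J.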